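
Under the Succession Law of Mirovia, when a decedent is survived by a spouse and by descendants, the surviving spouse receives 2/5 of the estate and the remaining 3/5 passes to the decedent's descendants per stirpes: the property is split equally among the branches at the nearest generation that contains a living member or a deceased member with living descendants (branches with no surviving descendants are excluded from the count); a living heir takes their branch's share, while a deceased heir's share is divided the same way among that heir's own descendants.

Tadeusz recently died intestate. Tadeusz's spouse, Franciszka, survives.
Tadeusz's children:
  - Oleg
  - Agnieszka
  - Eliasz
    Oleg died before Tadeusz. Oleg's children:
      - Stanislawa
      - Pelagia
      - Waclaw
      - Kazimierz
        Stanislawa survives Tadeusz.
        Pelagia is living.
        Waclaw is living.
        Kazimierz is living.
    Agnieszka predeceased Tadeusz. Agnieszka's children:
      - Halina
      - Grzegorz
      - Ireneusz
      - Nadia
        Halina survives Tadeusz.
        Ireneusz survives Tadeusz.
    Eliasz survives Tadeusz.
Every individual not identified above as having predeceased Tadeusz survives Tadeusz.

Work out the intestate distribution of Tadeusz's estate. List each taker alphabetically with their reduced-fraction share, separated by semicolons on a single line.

Eliasz 1/5; Franciszka 2/5; Grzegorz 1/20; Halina 1/20; Ireneusz 1/20; Kazimierz 1/20; Nadia 1/20; Pelagia 1/20; Stanislawa 1/20; Waclaw 1/20

Franciszka, as surviving spouse, takes 2/5.
The remaining 3/5 passes to Tadeusz's descendants per stirpes.
The 3/5 is divided into 3 equal shares of 1/5 among Oleg, Agnieszka, Eliasz.
Oleg predeceased; the 1/5 allotted to Oleg's branch passes to Oleg's issue by representation.
The 1/5 is divided into 4 equal shares of 1/20 among Stanislawa, Pelagia, Waclaw, Kazimierz.
Stanislawa is living and takes 1/20.
Pelagia is living and takes 1/20.
Waclaw is living and takes 1/20.
Kazimierz is living and takes 1/20.
Agnieszka predeceased; the 1/5 allotted to Agnieszka's branch passes to Agnieszka's issue by representation.
The 1/5 is divided into 4 equal shares of 1/20 among Halina, Grzegorz, Ireneusz, Nadia.
Halina is living and takes 1/20.
Grzegorz is living and takes 1/20.
Ireneusz is living and takes 1/20.
Nadia is living and takes 1/20.
Eliasz is living and takes 1/5.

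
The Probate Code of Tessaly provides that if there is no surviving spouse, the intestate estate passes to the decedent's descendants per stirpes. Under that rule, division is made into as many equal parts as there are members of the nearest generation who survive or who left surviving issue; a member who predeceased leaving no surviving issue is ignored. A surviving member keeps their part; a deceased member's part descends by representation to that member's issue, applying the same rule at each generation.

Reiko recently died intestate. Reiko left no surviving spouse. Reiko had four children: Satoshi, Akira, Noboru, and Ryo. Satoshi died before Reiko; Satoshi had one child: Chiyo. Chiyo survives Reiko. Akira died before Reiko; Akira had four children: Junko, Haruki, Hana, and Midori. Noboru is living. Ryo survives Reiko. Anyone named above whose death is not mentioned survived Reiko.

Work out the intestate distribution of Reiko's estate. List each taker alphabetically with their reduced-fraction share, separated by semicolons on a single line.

Chiyo 1/4; Hana 1/16; Haruki 1/16; Junko 1/16; Midori 1/16; Noboru 1/4; Ryo 1/4

There is no surviving spouse, so the entire estate passes to Reiko's descendants per stirpes.
The estate is divided into 4 equal shares of 1/4 among Satoshi, Akira, Noboru, Ryo.
Satoshi predeceased; the 1/4 allotted to Satoshi's branch passes to Satoshi's issue by representation.
Chiyo is the sole taker at this level and receives the full 1/4.
Akira predeceased; the 1/4 allotted to Akira's branch passes to Akira's issue by representation.
The 1/4 is divided into 4 equal shares of 1/16 among Junko, Haruki, Hana, Midori.
Junko is living and takes 1/16.
Haruki is living and takes 1/16.
Hana is living and takes 1/16.
Midori is living and takes 1/16.
Noboru is living and takes 1/4.
Ryo is living and takes 1/4.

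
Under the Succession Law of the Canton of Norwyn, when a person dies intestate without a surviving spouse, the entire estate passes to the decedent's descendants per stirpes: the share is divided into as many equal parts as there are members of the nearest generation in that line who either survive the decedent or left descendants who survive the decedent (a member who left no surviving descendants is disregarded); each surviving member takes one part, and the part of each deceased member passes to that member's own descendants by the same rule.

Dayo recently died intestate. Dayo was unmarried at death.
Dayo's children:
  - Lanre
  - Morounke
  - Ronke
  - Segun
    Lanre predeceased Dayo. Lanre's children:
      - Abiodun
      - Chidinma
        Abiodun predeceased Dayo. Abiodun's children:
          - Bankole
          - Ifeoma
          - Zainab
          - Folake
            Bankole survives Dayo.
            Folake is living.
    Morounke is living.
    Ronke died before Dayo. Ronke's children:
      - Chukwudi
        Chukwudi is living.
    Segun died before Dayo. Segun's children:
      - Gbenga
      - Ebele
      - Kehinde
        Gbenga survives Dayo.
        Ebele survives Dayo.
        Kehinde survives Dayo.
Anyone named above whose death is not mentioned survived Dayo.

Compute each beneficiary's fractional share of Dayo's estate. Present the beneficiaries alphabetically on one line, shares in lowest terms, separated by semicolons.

Bankole 1/32; Chidinma 1/8; Chukwudi 1/4; Ebele 1/12; Folake 1/32; Gbenga 1/12; Ifeoma 1/32; Kehinde 1/12; Morounke 1/4; Zainab 1/32

There is no surviving spouse, so the entire estate passes to Dayo's descendants per stirpes.
The estate is divided into 4 equal shares of 1/4 among Lanre, Morounke, Ronke, Segun.
Lanre predeceased; the 1/4 allotted to Lanre's branch passes to Lanre's issue by representation.
The 1/4 is divided into 2 equal shares of 1/8 among Abiodun, Chidinma.
Abiodun predeceased; the 1/8 allotted to Abiodun's branch passes to Abiodun's issue by representation.
The 1/8 is divided into 4 equal shares of 1/32 among Bankole, Ifeoma, Zainab, Folake.
Bankole is living and takes 1/32.
Ifeoma is living and takes 1/32.
Zainab is living and takes 1/32.
Folake is living and takes 1/32.
Chidinma is living and takes 1/8.
Morounke is living and takes 1/4.
Ronke predeceased; the 1/4 allotted to Ronke's branch passes to Ronke's issue by representation.
Chukwudi is the sole taker at this level and receives the full 1/4.
Segun predeceased; the 1/4 allotted to Segun's branch passes to Segun's issue by representation.
The 1/4 is divided into 3 equal shares of 1/12 among Gbenga, Ebele, Kehinde.
Gbenga is living and takes 1/12.
Ebele is living and takes 1/12.
Kehinde is living and takes 1/12.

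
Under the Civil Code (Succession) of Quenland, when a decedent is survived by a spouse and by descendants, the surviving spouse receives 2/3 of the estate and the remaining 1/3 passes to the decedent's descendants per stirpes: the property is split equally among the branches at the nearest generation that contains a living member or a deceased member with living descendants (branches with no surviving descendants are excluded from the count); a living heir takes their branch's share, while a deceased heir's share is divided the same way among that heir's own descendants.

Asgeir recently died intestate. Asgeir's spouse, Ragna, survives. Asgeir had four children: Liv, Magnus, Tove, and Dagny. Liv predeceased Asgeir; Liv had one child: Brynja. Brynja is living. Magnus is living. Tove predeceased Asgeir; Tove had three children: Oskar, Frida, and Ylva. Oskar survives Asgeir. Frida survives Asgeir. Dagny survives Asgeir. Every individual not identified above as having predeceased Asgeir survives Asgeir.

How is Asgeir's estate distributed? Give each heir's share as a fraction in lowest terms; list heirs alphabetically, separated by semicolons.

Ragna, as surviving spouse, takes 2/3.
The remaining 1/3 passes to Asgeir's descendants per stirpes.
The 1/3 is divided into 4 equal shares of 1/12 among Liv, Magnus, Tove, Dagny.
Liv predeceased; the 1/12 allotted to Liv's branch passes to Liv's issue by representation.
Brynja is the sole taker at this level and receives the full 1/12.
Magnus is living and takes 1/12.
Tove predeceased; the 1/12 allotted to Tove's branch passes to Tove's issue by representation.
The 1/12 is divided into 3 equal shares of 1/36 among Oskar, Frida, Ylva.
Oskar is living and takes 1/36.
Frida is living and takes 1/36.
Ylva is living and takes 1/36.
Dagny is living and takes 1/12.

Brynja 1/12; Dagny 1/12; Frida 1/36; Magnus 1/12; Oskar 1/36; Ragna 2/3; Ylva 1/36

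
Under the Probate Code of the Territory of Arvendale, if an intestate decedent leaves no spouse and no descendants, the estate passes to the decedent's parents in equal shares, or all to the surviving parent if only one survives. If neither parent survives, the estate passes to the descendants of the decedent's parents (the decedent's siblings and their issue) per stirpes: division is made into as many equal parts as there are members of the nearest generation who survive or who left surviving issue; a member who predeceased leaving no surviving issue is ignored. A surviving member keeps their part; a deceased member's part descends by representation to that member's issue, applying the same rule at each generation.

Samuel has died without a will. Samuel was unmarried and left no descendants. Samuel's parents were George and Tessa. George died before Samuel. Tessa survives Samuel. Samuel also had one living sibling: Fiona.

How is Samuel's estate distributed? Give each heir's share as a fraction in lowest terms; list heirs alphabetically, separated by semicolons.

Only one parent, Tessa, survives, so Tessa takes the entire estate. The siblings take nothing because a surviving parent has priority.

Tessa 1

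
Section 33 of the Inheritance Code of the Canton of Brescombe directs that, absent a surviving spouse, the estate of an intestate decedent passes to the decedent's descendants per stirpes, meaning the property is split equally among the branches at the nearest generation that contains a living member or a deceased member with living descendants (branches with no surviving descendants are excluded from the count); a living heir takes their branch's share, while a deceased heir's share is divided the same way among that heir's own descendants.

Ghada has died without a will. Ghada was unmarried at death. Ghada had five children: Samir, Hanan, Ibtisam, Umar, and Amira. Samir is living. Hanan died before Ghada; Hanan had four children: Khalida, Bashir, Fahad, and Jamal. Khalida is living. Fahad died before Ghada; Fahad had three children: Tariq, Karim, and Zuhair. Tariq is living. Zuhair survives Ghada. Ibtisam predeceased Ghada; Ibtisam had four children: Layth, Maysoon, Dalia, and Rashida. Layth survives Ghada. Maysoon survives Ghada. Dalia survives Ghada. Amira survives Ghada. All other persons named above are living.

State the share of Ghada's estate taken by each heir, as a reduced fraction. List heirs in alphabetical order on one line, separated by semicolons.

Amira 1/5; Bashir 1/20; Dalia 1/20; Jamal 1/20; Karim 1/60; Khalida 1/20; Layth 1/20; Maysoon 1/20; Rashida 1/20; Samir 1/5; Tariq 1/60; Umar 1/5; Zuhair 1/60

There is no surviving spouse, so the entire estate passes to Ghada's descendants per stirpes.
The estate is divided into 5 equal shares of 1/5 among Samir, Hanan, Ibtisam, Umar, Amira.
Samir is living and takes 1/5.
Hanan predeceased; the 1/5 allotted to Hanan's branch passes to Hanan's issue by representation.
The 1/5 is divided into 4 equal shares of 1/20 among Khalida, Bashir, Fahad, Jamal.
Khalida is living and takes 1/20.
Bashir is living and takes 1/20.
Fahad predeceased; the 1/20 allotted to Fahad's branch passes to Fahad's issue by representation.
The 1/20 is divided into 3 equal shares of 1/60 among Tariq, Karim, Zuhair.
Tariq is living and takes 1/60.
Karim is living and takes 1/60.
Zuhair is living and takes 1/60.
Jamal is living and takes 1/20.
Ibtisam predeceased; the 1/5 allotted to Ibtisam's branch passes to Ibtisam's issue by representation.
The 1/5 is divided into 4 equal shares of 1/20 among Layth, Maysoon, Dalia, Rashida.
Layth is living and takes 1/20.
Maysoon is living and takes 1/20.
Dalia is living and takes 1/20.
Rashida is living and takes 1/20.
Umar is living and takes 1/5.
Amira is living and takes 1/5.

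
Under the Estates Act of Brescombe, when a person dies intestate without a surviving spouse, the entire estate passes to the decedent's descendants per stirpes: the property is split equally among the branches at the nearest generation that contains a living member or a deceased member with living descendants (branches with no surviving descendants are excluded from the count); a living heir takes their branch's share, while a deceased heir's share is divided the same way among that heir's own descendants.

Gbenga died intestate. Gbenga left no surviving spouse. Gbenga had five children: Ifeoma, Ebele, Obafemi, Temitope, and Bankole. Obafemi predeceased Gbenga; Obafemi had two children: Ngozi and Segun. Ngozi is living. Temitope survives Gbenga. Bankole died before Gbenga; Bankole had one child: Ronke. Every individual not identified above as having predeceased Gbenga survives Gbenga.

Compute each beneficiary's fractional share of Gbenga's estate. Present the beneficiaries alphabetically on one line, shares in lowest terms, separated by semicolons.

There is no surviving spouse, so the entire estate passes to Gbenga's descendants per stirpes.
The estate is divided into 5 equal shares of 1/5 among Ifeoma, Ebele, Obafemi, Temitope, Bankole.
Ifeoma is living and takes 1/5.
Ebele is living and takes 1/5.
Obafemi predeceased; the 1/5 allotted to Obafemi's branch passes to Obafemi's issue by representation.
The 1/5 is divided into 2 equal shares of 1/10 among Ngozi, Segun.
Ngozi is living and takes 1/10.
Segun is living and takes 1/10.
Temitope is living and takes 1/5.
Bankole predeceased; the 1/5 allotted to Bankole's branch passes to Bankole's issue by representation.
Ronke is the sole taker at this level and receives the full 1/5.

Ebele 1/5; Ifeoma 1/5; Ngozi 1/10; Ronke 1/5; Segun 1/10; Temitope 1/5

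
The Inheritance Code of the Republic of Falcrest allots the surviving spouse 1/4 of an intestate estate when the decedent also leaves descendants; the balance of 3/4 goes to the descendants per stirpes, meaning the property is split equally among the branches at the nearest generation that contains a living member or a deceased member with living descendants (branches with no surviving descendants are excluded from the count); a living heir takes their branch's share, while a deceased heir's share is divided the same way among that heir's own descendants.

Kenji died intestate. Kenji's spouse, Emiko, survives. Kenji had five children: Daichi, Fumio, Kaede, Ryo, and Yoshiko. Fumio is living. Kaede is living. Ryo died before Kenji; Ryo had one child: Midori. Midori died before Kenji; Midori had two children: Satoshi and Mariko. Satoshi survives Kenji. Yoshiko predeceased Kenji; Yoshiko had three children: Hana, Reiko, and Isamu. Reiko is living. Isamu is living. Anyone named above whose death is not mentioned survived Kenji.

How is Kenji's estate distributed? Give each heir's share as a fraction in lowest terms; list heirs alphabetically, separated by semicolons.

Daichi 3/20; Emiko 1/4; Fumio 3/20; Hana 1/20; Isamu 1/20; Kaede 3/20; Mariko 3/40; Reiko 1/20; Satoshi 3/40

Emiko, as surviving spouse, takes 1/4.
The remaining 3/4 passes to Kenji's descendants per stirpes.
The 3/4 is divided into 5 equal shares of 3/20 among Daichi, Fumio, Kaede, Ryo, Yoshiko.
Daichi is living and takes 3/20.
Fumio is living and takes 3/20.
Kaede is living and takes 3/20.
Ryo predeceased; the 3/20 allotted to Ryo's branch passes to Ryo's issue by representation.
Midori's line is the sole branch at this level, so the full 3/20 passes to Midori's issue by representation.
The 3/20 is divided into 2 equal shares of 3/40 among Satoshi, Mariko.
Satoshi is living and takes 3/40.
Mariko is living and takes 3/40.
Yoshiko predeceased; the 3/20 allotted to Yoshiko's branch passes to Yoshiko's issue by representation.
The 3/20 is divided into 3 equal shares of 1/20 among Hana, Reiko, Isamu.
Hana is living and takes 1/20.
Reiko is living and takes 1/20.
Isamu is living and takes 1/20.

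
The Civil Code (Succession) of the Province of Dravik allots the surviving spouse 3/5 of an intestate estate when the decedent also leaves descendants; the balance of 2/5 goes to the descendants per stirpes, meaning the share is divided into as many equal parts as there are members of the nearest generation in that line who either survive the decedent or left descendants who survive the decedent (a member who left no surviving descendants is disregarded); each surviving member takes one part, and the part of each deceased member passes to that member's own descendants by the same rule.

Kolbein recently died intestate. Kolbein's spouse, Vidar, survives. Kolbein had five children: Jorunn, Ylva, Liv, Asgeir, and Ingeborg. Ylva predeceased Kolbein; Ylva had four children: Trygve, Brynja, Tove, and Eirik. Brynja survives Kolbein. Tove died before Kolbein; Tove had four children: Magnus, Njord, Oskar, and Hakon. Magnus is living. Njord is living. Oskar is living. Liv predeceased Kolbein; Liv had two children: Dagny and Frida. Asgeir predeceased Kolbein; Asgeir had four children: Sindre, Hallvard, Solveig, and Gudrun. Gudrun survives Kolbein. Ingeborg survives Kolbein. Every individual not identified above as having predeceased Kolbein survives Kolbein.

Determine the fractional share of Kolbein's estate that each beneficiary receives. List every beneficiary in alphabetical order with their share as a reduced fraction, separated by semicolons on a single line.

Brynja 1/50; Dagny 1/25; Eirik 1/50; Frida 1/25; Gudrun 1/50; Hakon 1/200; Hallvard 1/50; Ingeborg 2/25; Jorunn 2/25; Magnus 1/200; Njord 1/200; Oskar 1/200; Sindre 1/50; Solveig 1/50; Trygve 1/50; Vidar 3/5

Vidar, as surviving spouse, takes 3/5.
The remaining 2/5 passes to Kolbein's descendants per stirpes.
The 2/5 is divided into 5 equal shares of 2/25 among Jorunn, Ylva, Liv, Asgeir, Ingeborg.
Jorunn is living and takes 2/25.
Ylva predeceased; the 2/25 allotted to Ylva's branch passes to Ylva's issue by representation.
The 2/25 is divided into 4 equal shares of 1/50 among Trygve, Brynja, Tove, Eirik.
Trygve is living and takes 1/50.
Brynja is living and takes 1/50.
Tove predeceased; the 1/50 allotted to Tove's branch passes to Tove's issue by representation.
The 1/50 is divided into 4 equal shares of 1/200 among Magnus, Njord, Oskar, Hakon.
Magnus is living and takes 1/200.
Njord is living and takes 1/200.
Oskar is living and takes 1/200.
Hakon is living and takes 1/200.
Eirik is living and takes 1/50.
Liv predeceased; the 2/25 allotted to Liv's branch passes to Liv's issue by representation.
The 2/25 is divided into 2 equal shares of 1/25 among Dagny, Frida.
Dagny is living and takes 1/25.
Frida is living and takes 1/25.
Asgeir predeceased; the 2/25 allotted to Asgeir's branch passes to Asgeir's issue by representation.
The 2/25 is divided into 4 equal shares of 1/50 among Sindre, Hallvard, Solveig, Gudrun.
Sindre is living and takes 1/50.
Hallvard is living and takes 1/50.
Solveig is living and takes 1/50.
Gudrun is living and takes 1/50.
Ingeborg is living and takes 2/25.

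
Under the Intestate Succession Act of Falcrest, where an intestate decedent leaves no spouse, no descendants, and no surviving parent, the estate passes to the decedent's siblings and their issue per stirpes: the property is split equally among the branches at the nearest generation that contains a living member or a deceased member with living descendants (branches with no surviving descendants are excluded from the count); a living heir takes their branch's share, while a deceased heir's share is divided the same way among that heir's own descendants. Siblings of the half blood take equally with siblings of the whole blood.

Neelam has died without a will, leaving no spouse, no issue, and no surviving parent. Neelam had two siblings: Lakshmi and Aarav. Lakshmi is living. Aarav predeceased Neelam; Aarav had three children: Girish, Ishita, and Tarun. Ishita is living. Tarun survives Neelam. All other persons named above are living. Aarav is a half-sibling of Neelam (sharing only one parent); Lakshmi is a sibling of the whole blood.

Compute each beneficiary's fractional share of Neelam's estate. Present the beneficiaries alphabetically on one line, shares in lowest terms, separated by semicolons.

Girish 1/6; Ishita 1/6; Lakshmi 1/2; Tarun 1/6

No spouse, descendants, or parent survives, so the estate passes to Neelam's siblings per stirpes.
Half-blood and whole-blood siblings take equally under the stated rule.
The estate is divided into 2 equal shares of 1/2 among Lakshmi, Aarav.
Lakshmi is living and takes 1/2.
Aarav predeceased; the 1/2 allotted to Aarav's branch passes to Aarav's issue by representation.
The 1/2 is divided into 3 equal shares of 1/6 among Girish, Ishita, Tarun.
Girish is living and takes 1/6.
Ishita is living and takes 1/6.
Tarun is living and takes 1/6.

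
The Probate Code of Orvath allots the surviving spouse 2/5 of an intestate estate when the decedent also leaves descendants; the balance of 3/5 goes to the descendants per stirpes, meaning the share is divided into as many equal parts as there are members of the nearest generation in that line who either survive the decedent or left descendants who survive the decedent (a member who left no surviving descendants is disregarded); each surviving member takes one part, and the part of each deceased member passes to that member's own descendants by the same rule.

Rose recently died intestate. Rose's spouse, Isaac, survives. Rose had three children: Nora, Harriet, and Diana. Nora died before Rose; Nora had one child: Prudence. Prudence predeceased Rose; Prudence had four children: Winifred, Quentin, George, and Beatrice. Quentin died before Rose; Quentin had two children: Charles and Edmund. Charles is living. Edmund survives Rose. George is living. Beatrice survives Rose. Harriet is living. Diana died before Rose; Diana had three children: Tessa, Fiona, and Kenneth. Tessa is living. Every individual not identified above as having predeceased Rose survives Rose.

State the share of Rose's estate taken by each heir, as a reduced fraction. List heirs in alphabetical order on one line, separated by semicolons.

Isaac, as surviving spouse, takes 2/5.
The remaining 3/5 passes to Rose's descendants per stirpes.
The 3/5 is divided into 3 equal shares of 1/5 among Nora, Harriet, Diana.
Nora predeceased; the 1/5 allotted to Nora's branch passes to Nora's issue by representation.
Prudence's line is the sole branch at this level, so the full 1/5 passes to Prudence's issue by representation.
The 1/5 is divided into 4 equal shares of 1/20 among Winifred, Quentin, George, Beatrice.
Winifred is living and takes 1/20.
Quentin predeceased; the 1/20 allotted to Quentin's branch passes to Quentin's issue by representation.
The 1/20 is divided into 2 equal shares of 1/40 among Charles, Edmund.
Charles is living and takes 1/40.
Edmund is living and takes 1/40.
George is living and takes 1/20.
Beatrice is living and takes 1/20.
Harriet is living and takes 1/5.
Diana predeceased; the 1/5 allotted to Diana's branch passes to Diana's issue by representation.
The 1/5 is divided into 3 equal shares of 1/15 among Tessa, Fiona, Kenneth.
Tessa is living and takes 1/15.
Fiona is living and takes 1/15.
Kenneth is living and takes 1/15.

Beatrice 1/20; Charles 1/40; Edmund 1/40; Fiona 1/15; George 1/20; Harriet 1/5; Isaac 2/5; Kenneth 1/15; Tessa 1/15; Winifred 1/20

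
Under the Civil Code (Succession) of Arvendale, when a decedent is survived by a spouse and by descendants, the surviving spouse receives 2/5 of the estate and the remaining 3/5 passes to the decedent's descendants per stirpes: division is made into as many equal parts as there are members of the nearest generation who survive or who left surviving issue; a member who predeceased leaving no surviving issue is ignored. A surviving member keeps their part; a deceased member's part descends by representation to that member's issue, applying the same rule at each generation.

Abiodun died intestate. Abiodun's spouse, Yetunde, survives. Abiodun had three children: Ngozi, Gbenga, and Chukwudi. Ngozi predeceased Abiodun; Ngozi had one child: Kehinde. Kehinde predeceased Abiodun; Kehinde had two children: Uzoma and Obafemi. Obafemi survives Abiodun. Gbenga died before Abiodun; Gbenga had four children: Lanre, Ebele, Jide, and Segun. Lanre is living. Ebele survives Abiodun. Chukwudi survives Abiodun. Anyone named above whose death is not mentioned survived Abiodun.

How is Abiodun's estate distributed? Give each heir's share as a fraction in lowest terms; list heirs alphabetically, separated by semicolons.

Chukwudi 1/5; Ebele 1/20; Jide 1/20; Lanre 1/20; Obafemi 1/10; Segun 1/20; Uzoma 1/10; Yetunde 2/5

Yetunde, as surviving spouse, takes 2/5.
The remaining 3/5 passes to Abiodun's descendants per stirpes.
The 3/5 is divided into 3 equal shares of 1/5 among Ngozi, Gbenga, Chukwudi.
Ngozi predeceased; the 1/5 allotted to Ngozi's branch passes to Ngozi's issue by representation.
Kehinde's line is the sole branch at this level, so the full 1/5 passes to Kehinde's issue by representation.
The 1/5 is divided into 2 equal shares of 1/10 among Uzoma, Obafemi.
Uzoma is living and takes 1/10.
Obafemi is living and takes 1/10.
Gbenga predeceased; the 1/5 allotted to Gbenga's branch passes to Gbenga's issue by representation.
The 1/5 is divided into 4 equal shares of 1/20 among Lanre, Ebele, Jide, Segun.
Lanre is living and takes 1/20.
Ebele is living and takes 1/20.
Jide is living and takes 1/20.
Segun is living and takes 1/20.
Chukwudi is living and takes 1/5.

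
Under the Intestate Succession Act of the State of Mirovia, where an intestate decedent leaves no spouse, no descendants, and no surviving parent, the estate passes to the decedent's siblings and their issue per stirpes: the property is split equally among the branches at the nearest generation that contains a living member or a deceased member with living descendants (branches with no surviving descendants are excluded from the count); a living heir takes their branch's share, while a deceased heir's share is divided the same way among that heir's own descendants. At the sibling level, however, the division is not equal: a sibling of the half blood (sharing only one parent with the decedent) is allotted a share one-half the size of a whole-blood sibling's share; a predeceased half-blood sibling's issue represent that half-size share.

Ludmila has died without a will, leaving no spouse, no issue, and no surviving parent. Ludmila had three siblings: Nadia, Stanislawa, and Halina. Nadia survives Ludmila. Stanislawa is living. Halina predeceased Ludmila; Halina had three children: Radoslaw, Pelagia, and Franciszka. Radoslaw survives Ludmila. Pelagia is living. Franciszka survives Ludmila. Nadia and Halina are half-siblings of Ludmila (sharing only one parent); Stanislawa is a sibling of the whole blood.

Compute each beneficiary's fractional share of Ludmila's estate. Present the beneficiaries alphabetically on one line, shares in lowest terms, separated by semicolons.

Franciszka 1/12; Nadia 1/4; Pelagia 1/12; Radoslaw 1/12; Stanislawa 1/2

No spouse, descendants, or parent survives, so the estate passes to Ludmila's siblings per stirpes.
Half-blood siblings count for one-half the weight of whole-blood siblings at the initial division.
Dividing 1 in proportion to weights (total weight 2): Nadia (weight 1/2) → 1/4; Stanislawa (weight 1) → 1/2; Halina (weight 1/2) → 1/4.
Nadia is living and takes 1/4.
Stanislawa is living and takes 1/2.
Halina predeceased; the 1/4 allotted to Halina's branch passes to Halina's issue by representation.
The 1/4 is divided into 3 equal shares of 1/12 among Radoslaw, Pelagia, Franciszka.
Radoslaw is living and takes 1/12.
Pelagia is living and takes 1/12.
Franciszka is living and takes 1/12.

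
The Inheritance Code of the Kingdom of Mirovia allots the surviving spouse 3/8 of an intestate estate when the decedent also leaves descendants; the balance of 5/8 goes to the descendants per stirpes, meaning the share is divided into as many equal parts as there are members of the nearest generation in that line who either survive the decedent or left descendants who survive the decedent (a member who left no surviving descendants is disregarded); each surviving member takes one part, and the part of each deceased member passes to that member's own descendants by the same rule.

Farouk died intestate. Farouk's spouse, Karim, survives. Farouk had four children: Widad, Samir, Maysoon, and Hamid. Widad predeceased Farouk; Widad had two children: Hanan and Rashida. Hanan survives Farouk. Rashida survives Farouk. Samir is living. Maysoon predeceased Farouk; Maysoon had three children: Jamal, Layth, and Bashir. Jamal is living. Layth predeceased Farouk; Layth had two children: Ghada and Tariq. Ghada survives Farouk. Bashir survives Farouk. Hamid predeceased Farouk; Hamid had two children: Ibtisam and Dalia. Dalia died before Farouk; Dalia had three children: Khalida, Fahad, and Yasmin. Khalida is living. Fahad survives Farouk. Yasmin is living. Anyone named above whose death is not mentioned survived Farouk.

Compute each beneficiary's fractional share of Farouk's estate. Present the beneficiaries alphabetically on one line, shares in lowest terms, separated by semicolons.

Karim, as surviving spouse, takes 3/8.
The remaining 5/8 passes to Farouk's descendants per stirpes.
The 5/8 is divided into 4 equal shares of 5/32 among Widad, Samir, Maysoon, Hamid.
Widad predeceased; the 5/32 allotted to Widad's branch passes to Widad's issue by representation.
The 5/32 is divided into 2 equal shares of 5/64 among Hanan, Rashida.
Hanan is living and takes 5/64.
Rashida is living and takes 5/64.
Samir is living and takes 5/32.
Maysoon predeceased; the 5/32 allotted to Maysoon's branch passes to Maysoon's issue by representation.
The 5/32 is divided into 3 equal shares of 5/96 among Jamal, Layth, Bashir.
Jamal is living and takes 5/96.
Layth predeceased; the 5/96 allotted to Layth's branch passes to Layth's issue by representation.
The 5/96 is divided into 2 equal shares of 5/192 among Ghada, Tariq.
Ghada is living and takes 5/192.
Tariq is living and takes 5/192.
Bashir is living and takes 5/96.
Hamid predeceased; the 5/32 allotted to Hamid's branch passes to Hamid's issue by representation.
The 5/32 is divided into 2 equal shares of 5/64 among Ibtisam, Dalia.
Ibtisam is living and takes 5/64.
Dalia predeceased; the 5/64 allotted to Dalia's branch passes to Dalia's issue by representation.
The 5/64 is divided into 3 equal shares of 5/192 among Khalida, Fahad, Yasmin.
Khalida is living and takes 5/192.
Fahad is living and takes 5/192.
Yasmin is living and takes 5/192.

Bashir 5/96; Fahad 5/192; Ghada 5/192; Hanan 5/64; Ibtisam 5/64; Jamal 5/96; Karim 3/8; Khalida 5/192; Rashida 5/64; Samir 5/32; Tariq 5/192; Yasmin 5/192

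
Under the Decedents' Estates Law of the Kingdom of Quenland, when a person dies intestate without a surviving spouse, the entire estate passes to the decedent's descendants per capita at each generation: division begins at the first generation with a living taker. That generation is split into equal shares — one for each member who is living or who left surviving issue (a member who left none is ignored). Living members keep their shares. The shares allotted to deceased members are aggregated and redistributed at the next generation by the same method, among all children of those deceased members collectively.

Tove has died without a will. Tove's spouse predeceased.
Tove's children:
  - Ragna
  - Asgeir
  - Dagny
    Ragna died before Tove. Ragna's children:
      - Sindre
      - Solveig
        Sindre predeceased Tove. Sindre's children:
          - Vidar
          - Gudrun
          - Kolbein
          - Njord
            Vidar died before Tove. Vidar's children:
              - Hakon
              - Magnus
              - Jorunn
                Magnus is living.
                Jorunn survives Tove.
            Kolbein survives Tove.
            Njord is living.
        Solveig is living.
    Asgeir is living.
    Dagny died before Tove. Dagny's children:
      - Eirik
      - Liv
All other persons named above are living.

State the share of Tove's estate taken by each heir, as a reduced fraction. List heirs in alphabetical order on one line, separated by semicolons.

There is no surviving spouse, so the entire estate passes to Tove's descendants per capita at each generation.
At generation 1 (Ragna, Asgeir, Dagny) there are 3 shares of (1)/3 = 1/3 each.
Living: Asgeir — each takes 1/3.
Deceased: Ragna and Dagny. Their combined 2/3 is pooled and carried to generation 2.
At generation 2 (Sindre, Solveig, Eirik, Liv) there are 4 shares of (2/3)/4 = 1/6 each.
Living: Solveig, Eirik, and Liv — each takes 1/6.
Deceased: Sindre. That 1/6 share is carried to generation 3.
At generation 3 (Vidar, Gudrun, Kolbein, Njord) there are 4 shares of (1/6)/4 = 1/24 each.
Living: Gudrun, Kolbein, and Njord — each takes 1/24.
Deceased: Vidar. That 1/24 share is carried to generation 4.
At generation 4 (Hakon, Magnus, Jorunn) there are 3 shares of (1/24)/3 = 1/72 each.
Living: Hakon, Magnus, and Jorunn — each takes 1/72.

Asgeir 1/3; Eirik 1/6; Gudrun 1/24; Hakon 1/72; Jorunn 1/72; Kolbein 1/24; Liv 1/6; Magnus 1/72; Njord 1/24; Solveig 1/6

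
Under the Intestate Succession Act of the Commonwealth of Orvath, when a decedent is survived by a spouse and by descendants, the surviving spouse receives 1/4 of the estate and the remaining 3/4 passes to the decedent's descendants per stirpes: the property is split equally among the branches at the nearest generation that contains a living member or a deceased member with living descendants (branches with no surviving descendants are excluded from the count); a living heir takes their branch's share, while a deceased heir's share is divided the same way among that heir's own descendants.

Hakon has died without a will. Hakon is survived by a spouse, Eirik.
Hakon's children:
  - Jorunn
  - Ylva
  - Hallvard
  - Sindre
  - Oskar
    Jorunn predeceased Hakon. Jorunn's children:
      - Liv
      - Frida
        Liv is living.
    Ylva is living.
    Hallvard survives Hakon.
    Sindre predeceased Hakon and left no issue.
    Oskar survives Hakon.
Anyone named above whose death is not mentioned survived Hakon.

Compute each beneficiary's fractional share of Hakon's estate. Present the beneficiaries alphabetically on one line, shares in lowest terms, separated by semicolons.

Eirik 1/4; Frida 3/32; Hallvard 3/16; Liv 3/32; Oskar 3/16; Ylva 3/16

Eirik, as surviving spouse, takes 1/4.
The remaining 3/4 passes to Hakon's descendants per stirpes.
Sindre left no surviving issue, so that branch lapses and is disregarded.
The 3/4 is divided into 4 equal shares of 3/16 among Jorunn, Ylva, Hallvard, Oskar.
Jorunn predeceased; the 3/16 allotted to Jorunn's branch passes to Jorunn's issue by representation.
The 3/16 is divided into 2 equal shares of 3/32 among Liv, Frida.
Liv is living and takes 3/32.
Frida is living and takes 3/32.
Ylva is living and takes 3/16.
Hallvard is living and takes 3/16.
Oskar is living and takes 3/16.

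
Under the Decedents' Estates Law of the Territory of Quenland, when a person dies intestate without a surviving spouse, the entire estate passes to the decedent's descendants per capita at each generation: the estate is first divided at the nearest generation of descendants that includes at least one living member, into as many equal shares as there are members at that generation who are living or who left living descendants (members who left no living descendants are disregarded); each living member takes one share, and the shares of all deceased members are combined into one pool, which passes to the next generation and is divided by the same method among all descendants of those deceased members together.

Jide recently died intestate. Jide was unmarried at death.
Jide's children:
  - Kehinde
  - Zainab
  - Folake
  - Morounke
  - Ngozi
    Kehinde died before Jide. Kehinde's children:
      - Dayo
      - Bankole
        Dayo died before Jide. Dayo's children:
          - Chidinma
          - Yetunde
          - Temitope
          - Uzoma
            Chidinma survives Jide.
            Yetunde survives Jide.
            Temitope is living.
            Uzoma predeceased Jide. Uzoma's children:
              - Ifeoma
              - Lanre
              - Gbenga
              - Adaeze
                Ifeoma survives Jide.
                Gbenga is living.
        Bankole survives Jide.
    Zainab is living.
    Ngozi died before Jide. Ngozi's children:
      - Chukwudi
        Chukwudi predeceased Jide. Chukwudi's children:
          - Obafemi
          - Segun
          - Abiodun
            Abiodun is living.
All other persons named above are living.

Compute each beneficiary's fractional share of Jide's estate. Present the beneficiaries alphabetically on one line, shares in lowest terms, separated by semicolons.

There is no surviving spouse, so the entire estate passes to Jide's descendants per capita at each generation.
At generation 1 (Kehinde, Zainab, Folake, Morounke, Ngozi) there are 5 shares of (1)/5 = 1/5 each.
Living: Zainab, Folake, and Morounke — each takes 1/5.
Deceased: Kehinde and Ngozi. Their combined 2/5 is pooled and carried to generation 2.
At generation 2 (Dayo, Bankole, Chukwudi) there are 3 shares of (2/5)/3 = 2/15 each.
Living: Bankole — each takes 2/15.
Deceased: Dayo and Chukwudi. Their combined 4/15 is pooled and carried to generation 3.
At generation 3 (Chidinma, Yetunde, Temitope, Uzoma, Obafemi, Segun, Abiodun) there are 7 shares of (4/15)/7 = 4/105 each.
Living: Chidinma, Yetunde, Temitope, Obafemi, Segun, and Abiodun — each takes 4/105.
Deceased: Uzoma. That 4/105 share is carried to generation 4.
At generation 4 (Ifeoma, Lanre, Gbenga, Adaeze) there are 4 shares of (4/105)/4 = 1/105 each.
Living: Ifeoma, Lanre, Gbenga, and Adaeze — each takes 1/105.

Abiodun 4/105; Adaeze 1/105; Bankole 2/15; Chidinma 4/105; Folake 1/5; Gbenga 1/105; Ifeoma 1/105; Lanre 1/105; Morounke 1/5; Obafemi 4/105; Segun 4/105; Temitope 4/105; Yetunde 4/105; Zainab 1/5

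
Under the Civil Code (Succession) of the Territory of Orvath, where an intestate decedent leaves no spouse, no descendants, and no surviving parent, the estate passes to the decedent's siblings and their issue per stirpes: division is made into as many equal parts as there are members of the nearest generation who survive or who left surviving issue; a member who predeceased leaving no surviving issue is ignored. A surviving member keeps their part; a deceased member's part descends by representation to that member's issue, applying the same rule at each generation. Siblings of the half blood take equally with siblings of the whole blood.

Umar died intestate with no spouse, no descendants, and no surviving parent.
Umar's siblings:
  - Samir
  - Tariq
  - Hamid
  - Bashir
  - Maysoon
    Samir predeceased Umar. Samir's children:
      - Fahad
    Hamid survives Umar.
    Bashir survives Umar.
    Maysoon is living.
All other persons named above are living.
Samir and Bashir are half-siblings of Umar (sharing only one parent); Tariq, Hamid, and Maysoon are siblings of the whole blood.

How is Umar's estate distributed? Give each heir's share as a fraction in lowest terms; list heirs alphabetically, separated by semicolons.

Bashir 1/5; Fahad 1/5; Hamid 1/5; Maysoon 1/5; Tariq 1/5

No spouse, descendants, or parent survives, so the estate passes to Umar's siblings per stirpes.
Half-blood and whole-blood siblings take equally under the stated rule.
The estate is divided into 5 equal shares of 1/5 among Samir, Tariq, Hamid, Bashir, Maysoon.
Samir predeceased; the 1/5 allotted to Samir's branch passes to Samir's issue by representation.
Fahad is the sole taker at this level and receives the full 1/5.
Tariq is living and takes 1/5.
Hamid is living and takes 1/5.
Bashir is living and takes 1/5.
Maysoon is living and takes 1/5.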